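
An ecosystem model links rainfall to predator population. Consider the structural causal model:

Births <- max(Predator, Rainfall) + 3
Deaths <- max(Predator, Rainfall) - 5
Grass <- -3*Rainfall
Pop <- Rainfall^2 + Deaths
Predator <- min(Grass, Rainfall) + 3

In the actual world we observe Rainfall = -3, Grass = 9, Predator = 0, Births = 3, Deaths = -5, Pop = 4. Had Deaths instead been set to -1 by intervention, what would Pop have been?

8

The intervention breaks the incoming arrows to Deaths: Deaths <- max(Predator, Rainfall) - 5 no longer applies, and Deaths = -1.
Pop = Rainfall^2 + Deaths  [with Rainfall=-3, Deaths=-1]  = 8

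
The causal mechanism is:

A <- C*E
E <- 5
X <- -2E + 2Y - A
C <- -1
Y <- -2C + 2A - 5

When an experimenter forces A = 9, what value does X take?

do(A=9) replaces the equation A <- C*E with the constant A = 9.
Y = -2C + 2A - 5  [with C=-1, A=9]  = 15
X = -2E + 2Y - A  [with E=5, Y=15, A=9]  = 11

11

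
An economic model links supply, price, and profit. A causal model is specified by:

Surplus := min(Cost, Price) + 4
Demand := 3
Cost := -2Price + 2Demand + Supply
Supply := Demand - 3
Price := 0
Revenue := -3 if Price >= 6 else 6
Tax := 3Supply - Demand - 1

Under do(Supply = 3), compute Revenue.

6

do(Supply=3) replaces the equation Supply := Demand - 3 with the constant Supply = 3.
Revenue is not downstream of the intervention, so its value is determined by the original equations.
Revenue = -3 if Price >= 6 else 6  [with Price=0]  = 6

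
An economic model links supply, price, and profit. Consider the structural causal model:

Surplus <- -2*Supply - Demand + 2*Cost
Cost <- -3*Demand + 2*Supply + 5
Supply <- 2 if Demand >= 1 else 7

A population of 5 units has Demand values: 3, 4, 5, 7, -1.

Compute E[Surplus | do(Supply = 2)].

The intervention sets Supply=2 in all 5 units regardless of Demand. Recomputing Surplus per unit gives -7, -14, -21, -35, 21; average -11.2.

-11.2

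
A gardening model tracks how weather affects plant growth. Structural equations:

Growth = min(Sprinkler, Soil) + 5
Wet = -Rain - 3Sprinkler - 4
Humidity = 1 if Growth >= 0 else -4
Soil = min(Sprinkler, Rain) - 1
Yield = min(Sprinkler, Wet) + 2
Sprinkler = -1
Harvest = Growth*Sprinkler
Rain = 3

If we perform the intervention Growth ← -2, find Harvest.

2

do(Growth=-2) replaces the equation Growth = min(Sprinkler, Soil) + 5 with the constant Growth = -2.
Harvest = Growth*Sprinkler  [with Growth=-2, Sprinkler=-1]  = 2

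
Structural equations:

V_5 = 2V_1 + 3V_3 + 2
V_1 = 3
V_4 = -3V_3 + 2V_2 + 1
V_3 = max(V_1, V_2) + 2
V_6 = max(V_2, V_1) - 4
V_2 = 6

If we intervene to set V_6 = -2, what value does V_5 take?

32

do(V_6=-2) replaces the equation V_6 = max(V_2, V_1) - 4 with the constant V_6 = -2.
Since V_5 is not a descendant of the intervened variable, it is unaffected.
V_3 = max(V_1, V_2) + 2  [with V_1=3, V_2=6]  = 8
V_5 = 2V_1 + 3V_3 + 2  [with V_1=3, V_3=8]  = 32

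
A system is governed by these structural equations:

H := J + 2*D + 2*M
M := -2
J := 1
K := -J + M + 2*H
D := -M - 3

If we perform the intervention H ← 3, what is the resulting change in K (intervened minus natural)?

Intervening sets H = 3 and removes its equation (H := J + 2*D + 2*M).
K = -J + M + 2*H  [with J=1, M=-2, H=3]  = 3
Without intervention: D = -M - 3  [with M=-2]  = -1; H = J + 2*D + 2*M  [with J=1, D=-1, M=-2]  = -5; K = -J + M + 2*H  [with J=1, M=-2, H=-5]  = -13.
Change = 3 − (-13) = 16.

16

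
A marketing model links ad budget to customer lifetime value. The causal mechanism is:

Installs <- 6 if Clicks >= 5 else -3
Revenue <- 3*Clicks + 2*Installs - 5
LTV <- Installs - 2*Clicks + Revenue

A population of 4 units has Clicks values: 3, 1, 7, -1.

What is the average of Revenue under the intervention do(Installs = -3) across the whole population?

-3.5

The intervention sets Installs=-3 in all 4 units regardless of Clicks. Recomputing Revenue per unit gives -2, -8, 10, -14; average -3.5.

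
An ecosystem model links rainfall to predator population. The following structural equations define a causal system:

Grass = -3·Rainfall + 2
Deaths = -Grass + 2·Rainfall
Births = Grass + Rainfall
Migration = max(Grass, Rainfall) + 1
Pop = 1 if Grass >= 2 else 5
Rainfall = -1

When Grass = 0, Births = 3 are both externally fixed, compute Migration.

Under do(Grass = 0, Births = 3), each intervened variable's structural equation is replaced by its fixed value.
Migration = max(Grass, Rainfall) + 1  [with Grass=0, Rainfall=-1]  = 1

1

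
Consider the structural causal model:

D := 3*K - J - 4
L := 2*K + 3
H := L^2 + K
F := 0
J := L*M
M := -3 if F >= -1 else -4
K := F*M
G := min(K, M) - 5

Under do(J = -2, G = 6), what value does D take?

-2

Under do(J = -2, G = 6), each intervened variable's structural equation is replaced by its fixed value.
M = -3 if F >= -1 else -4  [with F=0]  = -3
K = F*M  [with F=0, M=-3]  = 0
D = 3*K - J - 4  [with K=0, J=-2]  = -2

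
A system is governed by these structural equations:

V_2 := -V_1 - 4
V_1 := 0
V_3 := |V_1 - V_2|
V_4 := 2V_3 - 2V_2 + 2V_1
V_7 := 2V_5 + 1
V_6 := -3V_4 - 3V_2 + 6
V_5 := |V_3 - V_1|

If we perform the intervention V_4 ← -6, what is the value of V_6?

Under do(V_4=-6), the mechanism V_4 := 2V_3 - 2V_2 + 2V_1 is discarded; V_4 is fixed at -6.
V_2 = -V_1 - 4  [with V_1=0]  = -4
V_6 = -3V_4 - 3V_2 + 6  [with V_4=-6, V_2=-4]  = 36

36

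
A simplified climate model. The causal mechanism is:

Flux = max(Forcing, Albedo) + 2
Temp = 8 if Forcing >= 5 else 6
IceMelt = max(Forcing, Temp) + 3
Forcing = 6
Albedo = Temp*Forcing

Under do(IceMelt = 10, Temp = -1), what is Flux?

8

Setting IceMelt = 10, Temp = -1 by intervention discards those variables' equations.
Albedo = Temp*Forcing  [with Temp=-1, Forcing=6]  = -6
Flux = max(Forcing, Albedo) + 2  [with Forcing=6, Albedo=-6]  = 8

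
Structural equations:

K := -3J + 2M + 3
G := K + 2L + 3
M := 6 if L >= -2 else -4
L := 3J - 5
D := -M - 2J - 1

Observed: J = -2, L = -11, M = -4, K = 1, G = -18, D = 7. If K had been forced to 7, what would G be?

-12

Intervening sets K = 7 and removes its equation (K := -3J + 2M + 3).
L = 3J - 5  [with J=-2]  = -11
G = K + 2L + 3  [with K=7, L=-11]  = -12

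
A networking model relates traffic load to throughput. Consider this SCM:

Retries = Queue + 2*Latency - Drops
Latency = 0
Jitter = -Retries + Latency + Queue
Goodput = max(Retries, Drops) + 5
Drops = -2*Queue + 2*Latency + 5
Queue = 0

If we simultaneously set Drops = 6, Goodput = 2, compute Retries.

Setting Drops = 6, Goodput = 2 by intervention discards those variables' equations.
Retries = Queue + 2*Latency - Drops  [with Queue=0, Latency=0, Drops=6]  = -6

-6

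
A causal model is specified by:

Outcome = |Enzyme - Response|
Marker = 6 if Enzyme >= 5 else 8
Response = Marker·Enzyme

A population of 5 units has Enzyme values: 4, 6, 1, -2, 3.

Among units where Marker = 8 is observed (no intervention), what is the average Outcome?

17.5

E[Outcome|Marker=8] averages over only the 4 units with Marker=8 (Enzyme = 4, 1, -2, 3): Outcome = 28, 7, 14, 21, mean 17.5.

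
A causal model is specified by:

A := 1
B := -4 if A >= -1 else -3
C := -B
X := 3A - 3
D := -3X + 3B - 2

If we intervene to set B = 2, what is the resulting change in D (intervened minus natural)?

do(B=2) replaces the equation B := -4 if A >= -1 else -3 with the constant B = 2.
X = 3A - 3  [with A=1]  = 0
D = -3X + 3B - 2  [with X=0, B=2]  = 4
Without intervention: B = -4 if A >= -1 else -3  [with A=1]  = -4; X = 3A - 3  [with A=1]  = 0; D = -3X + 3B - 2  [with X=0, B=-4]  = -14.
Change = 4 − (-14) = 18.

18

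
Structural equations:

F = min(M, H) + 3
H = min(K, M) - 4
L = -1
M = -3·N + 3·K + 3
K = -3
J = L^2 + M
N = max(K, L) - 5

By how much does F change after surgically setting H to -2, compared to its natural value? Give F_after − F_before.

5

Under do(H=-2), the mechanism H = min(K, M) - 4 is discarded; H is fixed at -2.
N = max(K, L) - 5  [with K=-3, L=-1]  = -6
M = -3·N + 3·K + 3  [with N=-6, K=-3]  = 12
F = min(M, H) + 3  [with M=12, H=-2]  = 1
Without intervention: N = max(K, L) - 5  [with K=-3, L=-1]  = -6; M = -3·N + 3·K + 3  [with N=-6, K=-3]  = 12; H = min(K, M) - 4  [with K=-3, M=12]  = -7; F = min(M, H) + 3  [with M=12, H=-7]  = -4.
Change = 1 − (-4) = 5.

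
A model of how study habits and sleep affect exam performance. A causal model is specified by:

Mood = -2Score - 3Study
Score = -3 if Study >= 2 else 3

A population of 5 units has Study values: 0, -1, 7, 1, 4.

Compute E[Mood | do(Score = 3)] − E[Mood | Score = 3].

-6.6

Every unit gets Score=3 under the intervention. Mood values become -6, -3, -27, -9, -18; E[Mood|do(Score=3)] = -12.6.
Observing Score=3 restricts to units where Score's equation naturally yields 3: Study ∈ {0, -1, 1}. In that subpopulation Mood = -6, -3, -9, mean -6.
Difference = -12.6 − (-6) = -6.6.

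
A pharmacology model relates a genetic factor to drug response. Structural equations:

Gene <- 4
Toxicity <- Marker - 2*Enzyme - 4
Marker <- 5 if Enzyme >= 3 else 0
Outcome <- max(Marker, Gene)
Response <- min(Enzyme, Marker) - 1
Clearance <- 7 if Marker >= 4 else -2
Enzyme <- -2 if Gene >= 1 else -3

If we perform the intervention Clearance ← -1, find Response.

-3

do(Clearance=-1) replaces the equation Clearance <- 7 if Marker >= 4 else -2 with the constant Clearance = -1.
No directed path runs from Clearance to Response, so Response keeps its natural value.
Enzyme = -2 if Gene >= 1 else -3  [with Gene=4]  = -2
Marker = 5 if Enzyme >= 3 else 0  [with Enzyme=-2]  = 0
Response = min(Enzyme, Marker) - 1  [with Enzyme=-2, Marker=0]  = -3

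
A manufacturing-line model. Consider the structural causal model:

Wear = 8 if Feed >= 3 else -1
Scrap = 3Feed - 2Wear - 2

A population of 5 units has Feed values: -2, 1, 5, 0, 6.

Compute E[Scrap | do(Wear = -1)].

6

The intervention sets Wear=-1 in all 5 units regardless of Feed. Recomputing Scrap per unit gives -6, 3, 15, 0, 18; average 6.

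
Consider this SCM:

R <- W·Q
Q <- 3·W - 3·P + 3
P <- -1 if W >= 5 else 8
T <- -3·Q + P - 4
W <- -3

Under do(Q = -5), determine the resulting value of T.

do(Q=-5) replaces the equation Q <- 3·W - 3·P + 3 with the constant Q = -5.
P = -1 if W >= 5 else 8  [with W=-3]  = 8
T = -3·Q + P - 4  [with Q=-5, P=8]  = 19

19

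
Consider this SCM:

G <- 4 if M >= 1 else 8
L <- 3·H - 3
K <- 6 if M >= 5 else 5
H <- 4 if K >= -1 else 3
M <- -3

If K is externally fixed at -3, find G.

8

do(K=-3) replaces the equation K <- 6 if M >= 5 else 5 with the constant K = -3.
Since G is not a descendant of the intervened variable, it is unaffected.
G = 4 if M >= 1 else 8  [with M=-3]  = 8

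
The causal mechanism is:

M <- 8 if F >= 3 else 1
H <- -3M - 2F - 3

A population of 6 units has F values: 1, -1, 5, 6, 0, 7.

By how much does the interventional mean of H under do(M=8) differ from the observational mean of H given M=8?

6

Every unit gets M=8 under the intervention. H values become -29, -25, -37, -39, -27, -41; E[H|do(M=8)] = -33.
Conditioning on M=8 selects the 3 unit(s) with F ∈ {5, 6, 7}. Their H values: -37, -39, -41. Mean = -39.
Difference = -33 − (-39) = 6.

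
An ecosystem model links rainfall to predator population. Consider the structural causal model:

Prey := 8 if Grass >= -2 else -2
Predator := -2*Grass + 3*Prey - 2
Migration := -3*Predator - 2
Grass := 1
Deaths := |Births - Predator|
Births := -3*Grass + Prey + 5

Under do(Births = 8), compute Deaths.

Intervening sets Births = 8 and removes its equation (Births := -3*Grass + Prey + 5).
Prey = 8 if Grass >= -2 else -2  [with Grass=1]  = 8
Predator = -2*Grass + 3*Prey - 2  [with Grass=1, Prey=8]  = 20
Deaths = |Births - Predator|  [with Births=8, Predator=20]  = 12

12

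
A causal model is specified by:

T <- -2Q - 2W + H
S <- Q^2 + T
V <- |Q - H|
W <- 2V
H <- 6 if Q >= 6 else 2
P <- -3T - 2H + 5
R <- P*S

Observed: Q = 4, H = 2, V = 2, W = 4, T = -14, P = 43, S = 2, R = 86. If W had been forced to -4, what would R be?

-90

do(W=-4) replaces the equation W <- 2V with the constant W = -4.
H = 6 if Q >= 6 else 2  [with Q=4]  = 2
T = -2Q - 2W + H  [with Q=4, W=-4, H=2]  = 2
P = -3T - 2H + 5  [with T=2, H=2]  = -5
S = Q^2 + T  [with Q=4, T=2]  = 18
R = P*S  [with P=-5, S=18]  = -90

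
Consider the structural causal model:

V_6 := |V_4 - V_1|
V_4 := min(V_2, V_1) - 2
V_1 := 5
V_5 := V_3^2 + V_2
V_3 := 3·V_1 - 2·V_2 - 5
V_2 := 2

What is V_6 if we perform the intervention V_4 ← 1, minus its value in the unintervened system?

Under do(V_4=1), the mechanism V_4 := min(V_2, V_1) - 2 is discarded; V_4 is fixed at 1.
V_6 = |V_4 - V_1|  [with V_4=1, V_1=5]  = 4
Without intervention: V_4 = min(V_2, V_1) - 2  [with V_2=2, V_1=5]  = 0; V_6 = |V_4 - V_1|  [with V_4=0, V_1=5]  = 5.
Change = 4 − 5 = -1.

-1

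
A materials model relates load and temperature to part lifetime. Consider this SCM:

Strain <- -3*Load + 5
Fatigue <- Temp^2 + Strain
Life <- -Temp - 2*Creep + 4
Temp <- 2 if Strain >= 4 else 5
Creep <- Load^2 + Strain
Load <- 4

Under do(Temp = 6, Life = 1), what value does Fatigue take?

29

The joint intervention fixes Temp = 6, Life = 1, removing each variable's own equation.
Strain = -3*Load + 5  [with Load=4]  = -7
Fatigue = Temp^2 + Strain  [with Temp=6, Strain=-7]  = 29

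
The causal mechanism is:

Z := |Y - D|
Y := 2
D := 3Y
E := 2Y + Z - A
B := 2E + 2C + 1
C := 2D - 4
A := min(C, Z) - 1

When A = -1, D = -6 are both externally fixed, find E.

13

The joint intervention fixes A = -1, D = -6, removing each variable's own equation.
Z = |Y - D|  [with Y=2, D=-6]  = 8
E = 2Y + Z - A  [with Y=2, Z=8, A=-1]  = 13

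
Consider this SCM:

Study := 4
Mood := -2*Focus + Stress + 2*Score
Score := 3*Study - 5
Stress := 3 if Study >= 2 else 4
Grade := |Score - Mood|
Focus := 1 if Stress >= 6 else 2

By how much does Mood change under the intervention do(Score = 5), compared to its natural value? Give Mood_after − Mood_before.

Intervening sets Score = 5 and removes its equation (Score := 3*Study - 5).
Stress = 3 if Study >= 2 else 4  [with Study=4]  = 3
Focus = 1 if Stress >= 6 else 2  [with Stress=3]  = 2
Mood = -2*Focus + Stress + 2*Score  [with Focus=2, Stress=3, Score=5]  = 9
Without intervention: Stress = 3 if Study >= 2 else 4  [with Study=4]  = 3; Focus = 1 if Stress >= 6 else 2  [with Stress=3]  = 2; Score = 3*Study - 5  [with Study=4]  = 7; Mood = -2*Focus + Stress + 2*Score  [with Focus=2, Stress=3, Score=7]  = 13.
Change = 9 − 13 = -4.

-4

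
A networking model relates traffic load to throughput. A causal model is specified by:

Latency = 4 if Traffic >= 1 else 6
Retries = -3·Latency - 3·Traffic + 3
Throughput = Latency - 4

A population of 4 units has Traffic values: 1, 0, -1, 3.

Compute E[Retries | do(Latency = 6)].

Every unit gets Latency=6 under the intervention. Retries values become -18, -15, -12, -24; E[Retries|do(Latency=6)] = -17.25.

-17.25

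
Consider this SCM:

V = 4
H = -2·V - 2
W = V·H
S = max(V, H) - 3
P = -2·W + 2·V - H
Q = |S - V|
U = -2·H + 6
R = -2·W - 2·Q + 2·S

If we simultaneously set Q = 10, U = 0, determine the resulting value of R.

The joint intervention fixes Q = 10, U = 0, removing each variable's own equation.
H = -2·V - 2  [with V=4]  = -10
W = V·H  [with V=4, H=-10]  = -40
S = max(V, H) - 3  [with V=4, H=-10]  = 1
R = -2·W - 2·Q + 2·S  [with W=-40, Q=10, S=1]  = 62

62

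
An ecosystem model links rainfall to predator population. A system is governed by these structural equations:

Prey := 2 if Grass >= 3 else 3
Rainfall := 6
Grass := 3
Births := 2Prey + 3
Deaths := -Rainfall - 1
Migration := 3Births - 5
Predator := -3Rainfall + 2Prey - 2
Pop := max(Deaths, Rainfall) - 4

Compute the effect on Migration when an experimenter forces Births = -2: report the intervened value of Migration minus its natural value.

Under do(Births=-2), the mechanism Births := 2Prey + 3 is discarded; Births is fixed at -2.
Migration = 3Births - 5  [with Births=-2]  = -11
Without intervention: Prey = 2 if Grass >= 3 else 3  [with Grass=3]  = 2; Births = 2Prey + 3  [with Prey=2]  = 7; Migration = 3Births - 5  [with Births=7]  = 16.
Change = -11 − 16 = -27.

-27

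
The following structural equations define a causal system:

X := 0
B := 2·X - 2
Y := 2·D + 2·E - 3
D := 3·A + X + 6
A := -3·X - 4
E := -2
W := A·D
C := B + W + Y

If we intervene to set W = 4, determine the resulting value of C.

Intervening sets W = 4 and removes its equation (W := A·D).
A = -3·X - 4  [with X=0]  = -4
D = 3·A + X + 6  [with A=-4, X=0]  = -6
Y = 2·D + 2·E - 3  [with D=-6, E=-2]  = -19
B = 2·X - 2  [with X=0]  = -2
C = B + W + Y  [with B=-2, W=4, Y=-19]  = -17

-17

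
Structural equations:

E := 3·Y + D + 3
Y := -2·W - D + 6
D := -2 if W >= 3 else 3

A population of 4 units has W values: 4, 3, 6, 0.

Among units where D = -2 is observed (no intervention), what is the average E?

Conditioning on D=-2 selects the 3 unit(s) with W ∈ {4, 3, 6}. Their E values: 1, 7, -11. Mean = -1.

-1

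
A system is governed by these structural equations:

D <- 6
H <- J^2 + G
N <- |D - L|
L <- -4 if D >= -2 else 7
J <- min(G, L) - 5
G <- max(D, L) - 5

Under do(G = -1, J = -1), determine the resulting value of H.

Setting G = -1, J = -1 by intervention discards those variables' equations.
H = J^2 + G  [with J=-1, G=-1]  = 0

0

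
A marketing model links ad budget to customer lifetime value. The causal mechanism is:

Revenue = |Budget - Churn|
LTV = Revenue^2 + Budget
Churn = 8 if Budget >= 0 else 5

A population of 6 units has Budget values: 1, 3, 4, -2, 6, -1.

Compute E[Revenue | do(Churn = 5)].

3.5

do(Churn=5) breaks Churn's dependence on Budget. With Churn=5 fixed, Revenue across the units is 4, 2, 1, 7, 1, 6, mean 3.5.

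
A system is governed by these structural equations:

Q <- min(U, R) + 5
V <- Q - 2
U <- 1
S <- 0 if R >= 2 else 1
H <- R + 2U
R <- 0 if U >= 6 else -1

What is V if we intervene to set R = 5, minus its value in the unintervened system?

2

do(R=5) replaces the equation R <- 0 if U >= 6 else -1 with the constant R = 5.
Q = min(U, R) + 5  [with U=1, R=5]  = 6
V = Q - 2  [with Q=6]  = 4
Without intervention: R = 0 if U >= 6 else -1  [with U=1]  = -1; Q = min(U, R) + 5  [with U=1, R=-1]  = 4; V = Q - 2  [with Q=4]  = 2.
Change = 4 − 2 = 2.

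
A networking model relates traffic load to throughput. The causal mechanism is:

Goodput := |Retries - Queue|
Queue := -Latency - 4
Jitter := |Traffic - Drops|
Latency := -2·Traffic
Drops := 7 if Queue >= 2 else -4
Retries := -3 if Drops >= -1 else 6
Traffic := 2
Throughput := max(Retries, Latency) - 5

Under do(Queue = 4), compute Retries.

-3

do(Queue=4) replaces the equation Queue := -Latency - 4 with the constant Queue = 4.
Drops = 7 if Queue >= 2 else -4  [with Queue=4]  = 7
Retries = -3 if Drops >= -1 else 6  [with Drops=7]  = -3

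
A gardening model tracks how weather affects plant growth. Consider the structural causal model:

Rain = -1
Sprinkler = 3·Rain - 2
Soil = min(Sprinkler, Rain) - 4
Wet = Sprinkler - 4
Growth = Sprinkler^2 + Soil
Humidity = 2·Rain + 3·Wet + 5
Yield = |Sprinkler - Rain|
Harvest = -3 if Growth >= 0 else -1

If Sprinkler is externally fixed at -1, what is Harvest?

do(Sprinkler=-1) replaces the equation Sprinkler = 3·Rain - 2 with the constant Sprinkler = -1.
Soil = min(Sprinkler, Rain) - 4  [with Sprinkler=-1, Rain=-1]  = -5
Growth = Sprinkler^2 + Soil  [with Sprinkler=-1, Soil=-5]  = -4
Harvest = -3 if Growth >= 0 else -1  [with Growth=-4]  = -1

-1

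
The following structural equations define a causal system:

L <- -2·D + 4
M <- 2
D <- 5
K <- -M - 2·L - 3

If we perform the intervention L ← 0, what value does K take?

-5

The intervention breaks the incoming arrows to L: L <- -2·D + 4 no longer applies, and L = 0.
K = -M - 2·L - 3  [with M=2, L=0]  = -5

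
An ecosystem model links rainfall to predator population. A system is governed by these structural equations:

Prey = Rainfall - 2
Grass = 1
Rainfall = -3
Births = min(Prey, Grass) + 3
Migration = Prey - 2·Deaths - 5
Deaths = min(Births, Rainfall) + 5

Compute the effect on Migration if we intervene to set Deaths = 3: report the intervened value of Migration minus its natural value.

The intervention breaks the incoming arrows to Deaths: Deaths = min(Births, Rainfall) + 5 no longer applies, and Deaths = 3.
Prey = Rainfall - 2  [with Rainfall=-3]  = -5
Migration = Prey - 2·Deaths - 5  [with Prey=-5, Deaths=3]  = -16
Without intervention: Prey = Rainfall - 2  [with Rainfall=-3]  = -5; Births = min(Prey, Grass) + 3  [with Prey=-5, Grass=1]  = -2; Deaths = min(Births, Rainfall) + 5  [with Births=-2, Rainfall=-3]  = 2; Migration = Prey - 2·Deaths - 5  [with Prey=-5, Deaths=2]  = -14.
Change = -16 − (-14) = -2.

-2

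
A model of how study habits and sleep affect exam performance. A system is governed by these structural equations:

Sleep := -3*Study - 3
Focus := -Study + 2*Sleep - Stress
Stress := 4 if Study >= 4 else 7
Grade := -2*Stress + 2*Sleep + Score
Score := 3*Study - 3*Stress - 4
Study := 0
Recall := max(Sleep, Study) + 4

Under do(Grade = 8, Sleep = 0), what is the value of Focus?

Under do(Grade = 8, Sleep = 0), each intervened variable's structural equation is replaced by its fixed value.
Stress = 4 if Study >= 4 else 7  [with Study=0]  = 7
Focus = -Study + 2*Sleep - Stress  [with Study=0, Sleep=0, Stress=7]  = -7

-7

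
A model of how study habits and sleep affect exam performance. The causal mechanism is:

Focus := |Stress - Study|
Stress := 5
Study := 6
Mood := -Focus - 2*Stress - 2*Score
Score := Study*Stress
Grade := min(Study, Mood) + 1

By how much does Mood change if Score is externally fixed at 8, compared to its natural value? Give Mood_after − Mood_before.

Intervening sets Score = 8 and removes its equation (Score := Study*Stress).
Focus = |Stress - Study|  [with Stress=5, Study=6]  = 1
Mood = -Focus - 2*Stress - 2*Score  [with Focus=1, Stress=5, Score=8]  = -27
Without intervention: Focus = |Stress - Study|  [with Stress=5, Study=6]  = 1; Score = Study*Stress  [with Study=6, Stress=5]  = 30; Mood = -Focus - 2*Stress - 2*Score  [with Focus=1, Stress=5, Score=30]  = -71.
Change = -27 − (-71) = 44.

44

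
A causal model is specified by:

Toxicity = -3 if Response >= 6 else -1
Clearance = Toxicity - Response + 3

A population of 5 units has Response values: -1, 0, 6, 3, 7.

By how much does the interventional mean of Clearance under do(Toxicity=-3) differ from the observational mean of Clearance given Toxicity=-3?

The intervention sets Toxicity=-3 in all 5 units regardless of Response. Recomputing Clearance per unit gives 1, 0, -6, -3, -7; average -3.
E[Clearance|Toxicity=-3] averages over only the 2 units with Toxicity=-3 (Response = 6, 7): Clearance = -6, -7, mean -6.5.
Difference = -3 − (-6.5) = 3.5.

3.5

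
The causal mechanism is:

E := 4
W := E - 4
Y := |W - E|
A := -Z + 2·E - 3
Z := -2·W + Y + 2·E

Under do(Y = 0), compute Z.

8

The intervention breaks the incoming arrows to Y: Y := |W - E| no longer applies, and Y = 0.
W = E - 4  [with E=4]  = 0
Z = -2·W + Y + 2·E  [with W=0, Y=0, E=4]  = 8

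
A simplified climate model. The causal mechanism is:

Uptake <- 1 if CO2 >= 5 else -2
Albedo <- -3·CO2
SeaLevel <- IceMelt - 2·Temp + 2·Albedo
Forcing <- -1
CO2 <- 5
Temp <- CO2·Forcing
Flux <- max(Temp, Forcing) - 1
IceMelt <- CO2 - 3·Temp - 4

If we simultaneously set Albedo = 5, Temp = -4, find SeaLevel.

The joint intervention fixes Albedo = 5, Temp = -4, removing each variable's own equation.
IceMelt = CO2 - 3·Temp - 4  [with CO2=5, Temp=-4]  = 13
SeaLevel = IceMelt - 2·Temp + 2·Albedo  [with IceMelt=13, Temp=-4, Albedo=5]  = 31

31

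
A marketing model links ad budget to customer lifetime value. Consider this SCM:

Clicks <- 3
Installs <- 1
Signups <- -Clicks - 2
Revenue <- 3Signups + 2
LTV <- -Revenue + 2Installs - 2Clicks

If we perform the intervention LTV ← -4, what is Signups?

do(LTV=-4) replaces the equation LTV <- -Revenue + 2Installs - 2Clicks with the constant LTV = -4.
Signups is not downstream of the intervention, so its value is determined by the original equations.
Signups = -Clicks - 2  [with Clicks=3]  = -5

-5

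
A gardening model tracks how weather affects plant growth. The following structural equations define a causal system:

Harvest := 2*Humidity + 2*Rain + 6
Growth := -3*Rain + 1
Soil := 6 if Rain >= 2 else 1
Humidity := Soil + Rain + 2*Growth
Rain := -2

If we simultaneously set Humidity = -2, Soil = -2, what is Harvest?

-2

The joint intervention fixes Humidity = -2, Soil = -2, removing each variable's own equation.
Harvest = 2*Humidity + 2*Rain + 6  [with Humidity=-2, Rain=-2]  = -2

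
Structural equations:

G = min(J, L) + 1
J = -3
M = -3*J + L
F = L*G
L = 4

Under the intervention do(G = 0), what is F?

Intervening sets G = 0 and removes its equation (G = min(J, L) + 1).
F = L*G  [with L=4, G=0]  = 0

0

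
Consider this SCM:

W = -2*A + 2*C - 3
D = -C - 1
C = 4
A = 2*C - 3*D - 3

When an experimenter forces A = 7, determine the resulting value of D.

-5

Under do(A=7), the mechanism A = 2*C - 3*D - 3 is discarded; A is fixed at 7.
Since D is not a descendant of the intervened variable, it is unaffected.
D = -C - 1  [with C=4]  = -5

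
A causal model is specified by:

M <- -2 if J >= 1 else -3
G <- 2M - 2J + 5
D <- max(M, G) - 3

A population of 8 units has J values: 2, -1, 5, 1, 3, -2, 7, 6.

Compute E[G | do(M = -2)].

Under do(M=-2), M's equation is replaced by M=-2 for every unit. Per-unit G: -3, 3, -9, -1, -5, 5, -13, -11. Mean = -4.25.

-4.25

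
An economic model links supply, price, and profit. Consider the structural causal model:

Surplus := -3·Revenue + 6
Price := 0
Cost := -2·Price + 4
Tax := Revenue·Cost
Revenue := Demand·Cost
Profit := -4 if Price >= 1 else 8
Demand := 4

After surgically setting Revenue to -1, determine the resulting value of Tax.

-4

Intervening sets Revenue = -1 and removes its equation (Revenue := Demand·Cost).
Cost = -2·Price + 4  [with Price=0]  = 4
Tax = Revenue·Cost  [with Revenue=-1, Cost=4]  = -4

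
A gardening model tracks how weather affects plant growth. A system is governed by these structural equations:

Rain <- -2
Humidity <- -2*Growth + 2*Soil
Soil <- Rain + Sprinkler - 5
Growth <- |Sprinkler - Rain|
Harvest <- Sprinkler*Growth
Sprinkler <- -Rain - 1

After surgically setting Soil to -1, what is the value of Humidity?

do(Soil=-1) replaces the equation Soil <- Rain + Sprinkler - 5 with the constant Soil = -1.
Sprinkler = -Rain - 1  [with Rain=-2]  = 1
Growth = |Sprinkler - Rain|  [with Sprinkler=1, Rain=-2]  = 3
Humidity = -2*Growth + 2*Soil  [with Growth=3, Soil=-1]  = -8

-8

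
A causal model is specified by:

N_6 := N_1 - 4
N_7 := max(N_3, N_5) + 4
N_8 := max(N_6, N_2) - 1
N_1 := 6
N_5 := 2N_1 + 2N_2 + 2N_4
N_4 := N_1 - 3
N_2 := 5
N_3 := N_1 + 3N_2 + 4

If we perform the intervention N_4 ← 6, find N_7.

38

The intervention breaks the incoming arrows to N_4: N_4 := N_1 - 3 no longer applies, and N_4 = 6.
N_3 = N_1 + 3N_2 + 4  [with N_1=6, N_2=5]  = 25
N_5 = 2N_1 + 2N_2 + 2N_4  [with N_1=6, N_2=5, N_4=6]  = 34
N_7 = max(N_3, N_5) + 4  [with N_3=25, N_5=34]  = 38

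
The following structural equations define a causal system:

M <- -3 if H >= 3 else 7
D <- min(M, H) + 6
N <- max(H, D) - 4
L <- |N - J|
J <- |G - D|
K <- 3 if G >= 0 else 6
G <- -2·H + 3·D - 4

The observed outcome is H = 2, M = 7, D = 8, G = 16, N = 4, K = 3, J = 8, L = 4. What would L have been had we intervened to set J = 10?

6

do(J=10) replaces the equation J <- |G - D| with the constant J = 10.
M = -3 if H >= 3 else 7  [with H=2]  = 7
D = min(M, H) + 6  [with M=7, H=2]  = 8
N = max(H, D) - 4  [with H=2, D=8]  = 4
L = |N - J|  [with N=4, J=10]  = 6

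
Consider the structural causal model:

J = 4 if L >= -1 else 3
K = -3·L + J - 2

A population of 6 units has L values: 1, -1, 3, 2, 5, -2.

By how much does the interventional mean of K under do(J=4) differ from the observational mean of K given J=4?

2

do(J=4) breaks J's dependence on L. With J=4 fixed, K across the units is -1, 5, -7, -4, -13, 8, mean -2.
E[K|J=4] averages over only the 5 units with J=4 (L = 1, -1, 3, 2, 5): K = -1, 5, -7, -4, -13, mean -4.
Difference = -2 − (-4) = 2.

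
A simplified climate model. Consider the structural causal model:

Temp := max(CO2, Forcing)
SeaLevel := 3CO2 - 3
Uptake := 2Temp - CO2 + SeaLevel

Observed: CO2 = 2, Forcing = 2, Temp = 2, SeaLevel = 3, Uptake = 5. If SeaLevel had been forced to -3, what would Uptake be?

Intervening sets SeaLevel = -3 and removes its equation (SeaLevel := 3CO2 - 3).
Temp = max(CO2, Forcing)  [with CO2=2, Forcing=2]  = 2
Uptake = 2Temp - CO2 + SeaLevel  [with Temp=2, CO2=2, SeaLevel=-3]  = -1

-1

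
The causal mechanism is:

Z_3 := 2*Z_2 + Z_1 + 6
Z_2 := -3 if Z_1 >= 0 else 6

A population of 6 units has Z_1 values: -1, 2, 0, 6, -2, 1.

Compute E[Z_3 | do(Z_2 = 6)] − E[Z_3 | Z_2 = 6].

Every unit gets Z_2=6 under the intervention. Z_3 values become 17, 20, 18, 24, 16, 19; E[Z_3|do(Z_2=6)] = 19.
E[Z_3|Z_2=6] averages over only the 2 units with Z_2=6 (Z_1 = -1, -2): Z_3 = 17, 16, mean 16.5.
Difference = 19 − 16.5 = 2.5.

2.5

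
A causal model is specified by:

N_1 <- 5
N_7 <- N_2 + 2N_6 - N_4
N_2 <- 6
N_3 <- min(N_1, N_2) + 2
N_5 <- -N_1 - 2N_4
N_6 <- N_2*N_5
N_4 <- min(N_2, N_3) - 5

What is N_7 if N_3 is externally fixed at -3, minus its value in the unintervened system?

225

The intervention breaks the incoming arrows to N_3: N_3 <- min(N_1, N_2) + 2 no longer applies, and N_3 = -3.
N_4 = min(N_2, N_3) - 5  [with N_2=6, N_3=-3]  = -8
N_5 = -N_1 - 2N_4  [with N_1=5, N_4=-8]  = 11
N_6 = N_2*N_5  [with N_2=6, N_5=11]  = 66
N_7 = N_2 + 2N_6 - N_4  [with N_2=6, N_6=66, N_4=-8]  = 146
Without intervention: N_3 = min(N_1, N_2) + 2  [with N_1=5, N_2=6]  = 7; N_4 = min(N_2, N_3) - 5  [with N_2=6, N_3=7]  = 1; N_5 = -N_1 - 2N_4  [with N_1=5, N_4=1]  = -7; N_6 = N_2*N_5  [with N_2=6, N_5=-7]  = -42; N_7 = N_2 + 2N_6 - N_4  [with N_2=6, N_6=-42, N_4=1]  = -79.
Change = 146 − (-79) = 225.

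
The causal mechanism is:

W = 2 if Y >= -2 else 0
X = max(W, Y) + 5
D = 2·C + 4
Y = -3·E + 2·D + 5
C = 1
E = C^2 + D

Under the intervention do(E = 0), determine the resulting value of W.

2

do(E=0) replaces the equation E = C^2 + D with the constant E = 0.
D = 2·C + 4  [with C=1]  = 6
Y = -3·E + 2·D + 5  [with E=0, D=6]  = 17
W = 2 if Y >= -2 else 0  [with Y=17]  = 2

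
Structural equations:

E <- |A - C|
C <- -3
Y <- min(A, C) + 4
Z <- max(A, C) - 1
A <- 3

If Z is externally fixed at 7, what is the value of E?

6

do(Z=7) replaces the equation Z <- max(A, C) - 1 with the constant Z = 7.
E is not downstream of the intervention, so its value is determined by the original equations.
E = |A - C|  [with A=3, C=-3]  = 6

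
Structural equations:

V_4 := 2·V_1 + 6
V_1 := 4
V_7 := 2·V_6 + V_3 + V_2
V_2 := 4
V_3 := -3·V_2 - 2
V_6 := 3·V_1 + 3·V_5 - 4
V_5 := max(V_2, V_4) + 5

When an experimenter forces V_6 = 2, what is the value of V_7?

-6

Intervening sets V_6 = 2 and removes its equation (V_6 := 3·V_1 + 3·V_5 - 4).
V_3 = -3·V_2 - 2  [with V_2=4]  = -14
V_7 = 2·V_6 + V_3 + V_2  [with V_6=2, V_3=-14, V_2=4]  = -6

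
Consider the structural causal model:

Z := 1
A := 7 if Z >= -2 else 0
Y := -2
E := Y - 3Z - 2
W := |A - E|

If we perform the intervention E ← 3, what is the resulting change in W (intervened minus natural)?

do(E=3) replaces the equation E := Y - 3Z - 2 with the constant E = 3.
A = 7 if Z >= -2 else 0  [with Z=1]  = 7
W = |A - E|  [with A=7, E=3]  = 4
Without intervention: E = Y - 3Z - 2  [with Y=-2, Z=1]  = -7; A = 7 if Z >= -2 else 0  [with Z=1]  = 7; W = |A - E|  [with A=7, E=-7]  = 14.
Change = 4 − 14 = -10.

-10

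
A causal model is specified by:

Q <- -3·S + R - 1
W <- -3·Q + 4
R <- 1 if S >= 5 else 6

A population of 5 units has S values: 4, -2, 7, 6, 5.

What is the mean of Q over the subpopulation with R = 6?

Conditioning on R=6 selects the 2 unit(s) with S ∈ {4, -2}. Their Q values: -7, 11. Mean = 2.

2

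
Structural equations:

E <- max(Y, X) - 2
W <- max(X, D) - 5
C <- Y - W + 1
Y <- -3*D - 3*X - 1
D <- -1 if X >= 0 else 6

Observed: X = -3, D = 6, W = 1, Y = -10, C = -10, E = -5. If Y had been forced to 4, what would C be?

Intervening sets Y = 4 and removes its equation (Y <- -3*D - 3*X - 1).
D = -1 if X >= 0 else 6  [with X=-3]  = 6
W = max(X, D) - 5  [with X=-3, D=6]  = 1
C = Y - W + 1  [with Y=4, W=1]  = 4

4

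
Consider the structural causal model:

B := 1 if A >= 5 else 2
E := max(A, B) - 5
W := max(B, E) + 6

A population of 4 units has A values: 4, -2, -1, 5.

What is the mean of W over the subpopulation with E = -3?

Conditioning on E=-3 selects the 2 unit(s) with A ∈ {-2, -1}. Their W values: 8, 8. Mean = 8.

8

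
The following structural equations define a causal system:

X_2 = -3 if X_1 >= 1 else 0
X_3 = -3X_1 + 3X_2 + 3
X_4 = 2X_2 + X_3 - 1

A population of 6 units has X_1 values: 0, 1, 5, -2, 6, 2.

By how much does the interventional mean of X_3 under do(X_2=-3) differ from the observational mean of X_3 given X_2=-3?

do(X_2=-3) breaks X_2's dependence on X_1. With X_2=-3 fixed, X_3 across the units is -6, -9, -21, 0, -24, -12, mean -12.
E[X_3|X_2=-3] averages over only the 4 units with X_2=-3 (X_1 = 1, 5, 6, 2): X_3 = -9, -21, -24, -12, mean -16.5.
Difference = -12 − (-16.5) = 4.5.

4.5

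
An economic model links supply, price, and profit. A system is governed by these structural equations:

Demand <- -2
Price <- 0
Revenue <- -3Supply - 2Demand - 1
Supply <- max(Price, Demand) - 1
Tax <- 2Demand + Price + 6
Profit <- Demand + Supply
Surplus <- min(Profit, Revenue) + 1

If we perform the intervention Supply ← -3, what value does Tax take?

do(Supply=-3) replaces the equation Supply <- max(Price, Demand) - 1 with the constant Supply = -3.
Tax is not downstream of the intervention, so its value is determined by the original equations.
Tax = 2Demand + Price + 6  [with Demand=-2, Price=0]  = 2

2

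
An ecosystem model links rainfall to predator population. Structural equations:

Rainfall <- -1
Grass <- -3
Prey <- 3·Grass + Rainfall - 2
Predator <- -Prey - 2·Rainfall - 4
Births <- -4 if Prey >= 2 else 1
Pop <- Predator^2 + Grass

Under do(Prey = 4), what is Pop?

The intervention breaks the incoming arrows to Prey: Prey <- 3·Grass + Rainfall - 2 no longer applies, and Prey = 4.
Predator = -Prey - 2·Rainfall - 4  [with Prey=4, Rainfall=-1]  = -6
Pop = Predator^2 + Grass  [with Predator=-6, Grass=-3]  = 33

33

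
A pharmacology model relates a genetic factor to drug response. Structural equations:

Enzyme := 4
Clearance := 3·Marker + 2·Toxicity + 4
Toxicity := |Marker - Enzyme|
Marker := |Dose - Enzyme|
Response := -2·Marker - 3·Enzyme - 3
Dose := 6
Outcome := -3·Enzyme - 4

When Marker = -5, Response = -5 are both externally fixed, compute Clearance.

7

Setting Marker = -5, Response = -5 by intervention discards those variables' equations.
Toxicity = |Marker - Enzyme|  [with Marker=-5, Enzyme=4]  = 9
Clearance = 3·Marker + 2·Toxicity + 4  [with Marker=-5, Toxicity=9]  = 7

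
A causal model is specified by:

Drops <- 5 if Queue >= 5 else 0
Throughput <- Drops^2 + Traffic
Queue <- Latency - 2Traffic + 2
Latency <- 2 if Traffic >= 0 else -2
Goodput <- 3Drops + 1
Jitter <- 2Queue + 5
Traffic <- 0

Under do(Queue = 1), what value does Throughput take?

0

The intervention breaks the incoming arrows to Queue: Queue <- Latency - 2Traffic + 2 no longer applies, and Queue = 1.
Drops = 5 if Queue >= 5 else 0  [with Queue=1]  = 0
Throughput = Drops^2 + Traffic  [with Drops=0, Traffic=0]  = 0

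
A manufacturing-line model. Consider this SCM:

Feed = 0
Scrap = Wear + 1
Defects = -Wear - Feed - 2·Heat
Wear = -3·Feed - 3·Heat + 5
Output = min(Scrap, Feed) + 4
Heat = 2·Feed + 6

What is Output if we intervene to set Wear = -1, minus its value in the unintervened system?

The intervention breaks the incoming arrows to Wear: Wear = -3·Feed - 3·Heat + 5 no longer applies, and Wear = -1.
Scrap = Wear + 1  [with Wear=-1]  = 0
Output = min(Scrap, Feed) + 4  [with Scrap=0, Feed=0]  = 4
Without intervention: Heat = 2·Feed + 6  [with Feed=0]  = 6; Wear = -3·Feed - 3·Heat + 5  [with Feed=0, Heat=6]  = -13; Scrap = Wear + 1  [with Wear=-13]  = -12; Output = min(Scrap, Feed) + 4  [with Scrap=-12, Feed=0]  = -8.
Change = 4 − (-8) = 12.

12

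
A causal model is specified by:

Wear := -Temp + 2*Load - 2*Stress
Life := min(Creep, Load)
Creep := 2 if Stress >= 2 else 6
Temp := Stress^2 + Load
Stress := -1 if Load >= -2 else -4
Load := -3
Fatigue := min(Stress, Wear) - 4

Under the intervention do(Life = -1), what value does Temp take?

Intervening sets Life = -1 and removes its equation (Life := min(Creep, Load)).
Temp is not downstream of the intervention, so its value is determined by the original equations.
Stress = -1 if Load >= -2 else -4  [with Load=-3]  = -4
Temp = Stress^2 + Load  [with Stress=-4, Load=-3]  = 13

13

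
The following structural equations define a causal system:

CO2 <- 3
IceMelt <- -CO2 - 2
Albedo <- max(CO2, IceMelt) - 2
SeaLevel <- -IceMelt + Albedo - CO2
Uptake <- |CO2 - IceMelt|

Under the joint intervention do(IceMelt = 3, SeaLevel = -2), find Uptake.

0

Setting IceMelt = 3, SeaLevel = -2 by intervention discards those variables' equations.
Uptake = |CO2 - IceMelt|  [with CO2=3, IceMelt=3]  = 0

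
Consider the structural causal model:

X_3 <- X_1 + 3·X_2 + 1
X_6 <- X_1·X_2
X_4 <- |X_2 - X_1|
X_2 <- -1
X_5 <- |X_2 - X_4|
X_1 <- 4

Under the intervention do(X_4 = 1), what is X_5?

Intervening sets X_4 = 1 and removes its equation (X_4 <- |X_2 - X_1|).
X_5 = |X_2 - X_4|  [with X_2=-1, X_4=1]  = 2

2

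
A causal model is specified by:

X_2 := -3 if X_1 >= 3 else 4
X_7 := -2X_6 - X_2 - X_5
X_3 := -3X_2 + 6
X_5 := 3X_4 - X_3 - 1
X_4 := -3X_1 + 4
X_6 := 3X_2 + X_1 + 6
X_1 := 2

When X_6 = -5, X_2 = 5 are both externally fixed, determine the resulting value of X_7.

Setting X_6 = -5, X_2 = 5 by intervention discards those variables' equations.
X_3 = -3X_2 + 6  [with X_2=5]  = -9
X_4 = -3X_1 + 4  [with X_1=2]  = -2
X_5 = 3X_4 - X_3 - 1  [with X_4=-2, X_3=-9]  = 2
X_7 = -2X_6 - X_2 - X_5  [with X_6=-5, X_2=5, X_5=2]  = 3

3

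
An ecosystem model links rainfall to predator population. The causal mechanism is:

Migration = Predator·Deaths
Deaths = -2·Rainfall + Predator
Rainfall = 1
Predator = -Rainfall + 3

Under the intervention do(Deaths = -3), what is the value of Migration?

-6

The intervention breaks the incoming arrows to Deaths: Deaths = -2·Rainfall + Predator no longer applies, and Deaths = -3.
Predator = -Rainfall + 3  [with Rainfall=1]  = 2
Migration = Predator·Deaths  [with Predator=2, Deaths=-3]  = -6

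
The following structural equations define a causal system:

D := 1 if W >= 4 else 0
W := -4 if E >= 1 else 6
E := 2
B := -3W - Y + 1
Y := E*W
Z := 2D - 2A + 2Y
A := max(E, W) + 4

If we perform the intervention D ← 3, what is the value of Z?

-22

Intervening sets D = 3 and removes its equation (D := 1 if W >= 4 else 0).
W = -4 if E >= 1 else 6  [with E=2]  = -4
A = max(E, W) + 4  [with E=2, W=-4]  = 6
Y = E*W  [with E=2, W=-4]  = -8
Z = 2D - 2A + 2Y  [with D=3, A=6, Y=-8]  = -22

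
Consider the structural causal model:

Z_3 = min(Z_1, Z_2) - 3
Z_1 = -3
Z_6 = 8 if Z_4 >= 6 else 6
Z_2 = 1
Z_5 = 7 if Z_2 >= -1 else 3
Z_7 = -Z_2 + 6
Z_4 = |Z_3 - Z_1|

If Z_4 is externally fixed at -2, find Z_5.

Intervening sets Z_4 = -2 and removes its equation (Z_4 = |Z_3 - Z_1|).
No directed path runs from Z_4 to Z_5, so Z_5 keeps its natural value.
Z_5 = 7 if Z_2 >= -1 else 3  [with Z_2=1]  = 7

7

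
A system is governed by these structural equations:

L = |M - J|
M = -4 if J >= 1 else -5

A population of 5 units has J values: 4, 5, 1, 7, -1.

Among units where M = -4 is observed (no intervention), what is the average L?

E[L|M=-4] averages over only the 4 units with M=-4 (J = 4, 5, 1, 7): L = 8, 9, 5, 11, mean 8.25.

8.25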